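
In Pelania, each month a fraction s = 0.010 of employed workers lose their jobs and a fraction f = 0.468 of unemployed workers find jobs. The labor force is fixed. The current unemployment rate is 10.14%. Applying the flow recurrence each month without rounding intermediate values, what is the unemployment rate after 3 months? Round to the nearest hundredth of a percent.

With a fixed labor force, u_{t+1} = u_t + s·(1−u_t) − f·u_t = u_t·(1−s−f) + s.
Here 1−s−f = 0.522 and s = 0.010.
u_1 = 0.101400 × 0.522 + 0.010 = 0.062931.
u_2 = 0.062931 × 0.522 + 0.010 = 0.042850.
u_3 = 0.042850 × 0.522 + 0.010 = 0.032368.

Unemployment rate after three months ≈ 3.24%.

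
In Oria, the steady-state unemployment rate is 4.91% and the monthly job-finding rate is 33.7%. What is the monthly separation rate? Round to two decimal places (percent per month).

From u* = s/(s+f): s = u·f/(1−u).
s = 0.0491 × 33.7 / (1 − 0.0491) = 1.6547 / 0.9509 ≈ 1.74% per month.

Separation rate ≈ 1.74% per month.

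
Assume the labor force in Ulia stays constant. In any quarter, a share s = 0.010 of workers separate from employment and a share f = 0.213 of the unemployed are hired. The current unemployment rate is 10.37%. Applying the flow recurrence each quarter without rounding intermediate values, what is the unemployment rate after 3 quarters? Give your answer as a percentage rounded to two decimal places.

Unemployment rate after three quarters ≈ 7.25%.

With a fixed labor force, u_{t+1} = u_t + s·(1−u_t) − f·u_t = u_t·(1−s−f) + s.
Here 1−s−f = 0.777 and s = 0.010.
u_1 = 0.103700 × 0.777 + 0.010 = 0.090575.
u_2 = 0.090575 × 0.777 + 0.010 = 0.080377.
u_3 = 0.080377 × 0.777 + 0.010 = 0.072453.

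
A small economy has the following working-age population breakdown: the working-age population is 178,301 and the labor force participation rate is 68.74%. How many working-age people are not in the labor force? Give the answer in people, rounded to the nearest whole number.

Share not in the labor force = 1 − 0.6874 = 0.3126.
Not in labor force = 0.3126 × 178,301 ≈ 55,737.

About 55,737 are not in the labor force.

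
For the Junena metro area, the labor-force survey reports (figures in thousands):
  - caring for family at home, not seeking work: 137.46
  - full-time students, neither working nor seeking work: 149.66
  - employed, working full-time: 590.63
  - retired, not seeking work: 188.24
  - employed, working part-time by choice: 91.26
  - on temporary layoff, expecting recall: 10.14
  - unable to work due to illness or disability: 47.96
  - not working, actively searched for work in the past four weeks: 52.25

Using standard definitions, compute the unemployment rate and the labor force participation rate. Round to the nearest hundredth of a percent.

Employed = 590.63 + 91.26 = 681.89 thousand.
Unemployed = 10.14 + 52.25 = 62.39 thousand (jobless and actively searching, or on temporary layoff).
Labor force = 681.89 + 62.39 = 744.28 thousand.
Not in labor force = 137.46 + 149.66 + 188.24 + 47.96 = 523.32 thousand (those not working and not actively searching are outside the labor force).
Civilian working-age population = 744.28 + 523.32 = 1,267.60 thousand.
Unemployment rate = 62.39 / 744.28 = 8.38%.
Labor force participation rate = 744.28 / 1,267.60 = 58.72%.

Unemployment rate ≈ 8.38%; labor force participation rate ≈ 58.72%.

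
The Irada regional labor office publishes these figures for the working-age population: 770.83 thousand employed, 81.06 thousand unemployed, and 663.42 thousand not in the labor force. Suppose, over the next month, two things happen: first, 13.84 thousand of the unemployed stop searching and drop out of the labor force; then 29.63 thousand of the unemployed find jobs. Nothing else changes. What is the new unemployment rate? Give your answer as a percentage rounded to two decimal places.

New unemployment rate ≈ 4.49%.

Initially, labor force = 770.83 + 81.06 = 851.89 thousand, so u = 81.06/851.89 = 9.52%.
After the first change, unemployed and labor force both fall by 13.84 → E = 770.83, U = 67.22, labor force = 838.05 thousand.
After the second change, unemployed falls and employed rises by 29.63; labor force unchanged → E = 800.46, U = 37.59, labor force = 838.05 thousand.
New unemployment rate = 37.59 / 838.05 = 4.49%.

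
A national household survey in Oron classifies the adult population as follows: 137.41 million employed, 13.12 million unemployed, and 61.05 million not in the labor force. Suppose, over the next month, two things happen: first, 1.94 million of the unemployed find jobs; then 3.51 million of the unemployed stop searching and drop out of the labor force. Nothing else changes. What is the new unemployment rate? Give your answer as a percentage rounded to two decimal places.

Initially, labor force = 137.41 + 13.12 = 150.53 million, so u = 13.12/150.53 = 8.72%.
After the first change, unemployed falls and employed rises by 1.94; labor force unchanged → E = 139.35, U = 11.18, labor force = 150.53 million.
After the second change, unemployed and labor force both fall by 3.51 → E = 139.35, U = 7.67, labor force = 147.02 million.
New unemployment rate = 7.67 / 147.02 = 5.22%.

New unemployment rate ≈ 5.22%.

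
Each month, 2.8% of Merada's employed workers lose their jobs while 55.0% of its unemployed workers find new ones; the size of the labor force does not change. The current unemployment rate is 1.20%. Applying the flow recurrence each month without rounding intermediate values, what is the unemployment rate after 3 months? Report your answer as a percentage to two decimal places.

With a fixed labor force, u_{t+1} = u_t + s·(1−u_t) − f·u_t = u_t·(1−s−f) + s.
Here 1−s−f = 0.422 and s = 0.028.
u_1 = 0.012000 × 0.422 + 0.028 = 0.033064.
u_2 = 0.033064 × 0.422 + 0.028 = 0.041953.
u_3 = 0.041953 × 0.422 + 0.028 = 0.045704.

Unemployment rate after three months ≈ 4.57%.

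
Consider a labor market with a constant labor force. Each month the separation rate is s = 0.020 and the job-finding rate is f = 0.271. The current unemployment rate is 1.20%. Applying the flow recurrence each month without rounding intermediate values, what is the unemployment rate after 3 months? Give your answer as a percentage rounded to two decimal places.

With a fixed labor force, u_{t+1} = u_t + s·(1−u_t) − f·u_t = u_t·(1−s−f) + s.
Here 1−s−f = 0.709 and s = 0.020.
u_1 = 0.012000 × 0.709 + 0.020 = 0.028508.
u_2 = 0.028508 × 0.709 + 0.020 = 0.040212.
u_3 = 0.040212 × 0.709 + 0.020 = 0.048510.

Unemployment rate after three months ≈ 4.85%.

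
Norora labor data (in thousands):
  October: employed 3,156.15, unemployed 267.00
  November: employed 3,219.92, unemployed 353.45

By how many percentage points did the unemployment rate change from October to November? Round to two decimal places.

October: labor force = 3,156.15 + 267.00 = 3,423.15; u = 267.00/3,423.15 = 7.80%.
November: labor force = 3,219.92 + 353.45 = 3,573.37; u = 353.45/3,573.37 = 9.89%.
Change = 9.89% − 7.80% = +2.09 pp.

The unemployment rate changed by +2.09 percentage points.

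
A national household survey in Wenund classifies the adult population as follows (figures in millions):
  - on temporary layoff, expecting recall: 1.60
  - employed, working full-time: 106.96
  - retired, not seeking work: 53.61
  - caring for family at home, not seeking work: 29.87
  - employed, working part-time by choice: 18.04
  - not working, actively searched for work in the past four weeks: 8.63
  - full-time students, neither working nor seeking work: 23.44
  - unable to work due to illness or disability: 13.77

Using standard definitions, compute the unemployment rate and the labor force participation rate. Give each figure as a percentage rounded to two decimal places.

Employed = 106.96 + 18.04 = 125.00 million.
Unemployed = 1.60 + 8.63 = 10.23 million (jobless and actively searching, or on temporary layoff).
Labor force = 125.00 + 10.23 = 135.23 million.
Not in labor force = 53.61 + 29.87 + 23.44 + 13.77 = 120.69 million (those not working and not actively searching are outside the labor force).
Civilian working-age population = 135.23 + 120.69 = 255.92 million.
Unemployment rate = 10.23 / 135.23 = 7.56%.
Labor force participation rate = 135.23 / 255.92 = 52.84%.

Unemployment rate ≈ 7.56%; labor force participation rate ≈ 52.84%.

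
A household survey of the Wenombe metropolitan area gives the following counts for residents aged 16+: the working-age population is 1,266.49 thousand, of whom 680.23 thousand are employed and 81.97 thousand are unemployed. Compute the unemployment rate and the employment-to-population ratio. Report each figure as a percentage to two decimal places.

Labor force = employed + unemployed = 680.23 + 81.97 = 762.20 thousand.
Unemployment rate = 81.97 / 762.20 = 10.75%.
Employment-population ratio = 680.23 / 1,266.49 = 53.71%.

Unemployment rate ≈ 10.75%; employment-population ratio ≈ 53.71%.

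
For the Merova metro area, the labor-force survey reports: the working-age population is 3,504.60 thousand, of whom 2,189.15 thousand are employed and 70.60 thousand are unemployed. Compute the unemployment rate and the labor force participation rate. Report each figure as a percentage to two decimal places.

Unemployment rate ≈ 3.12%; labor force participation rate ≈ 64.48%.

Labor force = employed + unemployed = 2,189.15 + 70.60 = 2,259.75 thousand.
Unemployment rate = 70.60 / 2,259.75 = 3.12%.
Labor force participation rate = 2,259.75 / 3,504.60 = 64.48%.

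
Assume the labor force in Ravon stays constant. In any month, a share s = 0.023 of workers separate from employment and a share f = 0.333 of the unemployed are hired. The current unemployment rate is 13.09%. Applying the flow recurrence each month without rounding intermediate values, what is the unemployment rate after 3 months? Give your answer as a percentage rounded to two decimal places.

Unemployment rate after three months ≈ 8.23%.

With a fixed labor force, u_{t+1} = u_t + s·(1−u_t) − f·u_t = u_t·(1−s−f) + s.
Here 1−s−f = 0.644 and s = 0.023.
u_1 = 0.130900 × 0.644 + 0.023 = 0.107300.
u_2 = 0.107300 × 0.644 + 0.023 = 0.092101.
u_3 = 0.092101 × 0.644 + 0.023 = 0.082313.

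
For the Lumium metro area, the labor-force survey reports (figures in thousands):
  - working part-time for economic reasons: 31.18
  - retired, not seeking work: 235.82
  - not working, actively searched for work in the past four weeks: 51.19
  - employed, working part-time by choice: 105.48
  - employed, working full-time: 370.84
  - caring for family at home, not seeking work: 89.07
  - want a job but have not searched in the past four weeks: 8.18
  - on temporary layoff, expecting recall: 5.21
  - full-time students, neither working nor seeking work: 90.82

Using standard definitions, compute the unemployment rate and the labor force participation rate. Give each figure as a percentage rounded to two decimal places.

Unemployment rate ≈ 10.00%; labor force participation rate ≈ 57.09%.

Employed = 31.18 + 105.48 + 370.84 = 507.50 thousand (anyone who worked, including part-time for economic reasons, counts as employed).
Unemployed = 51.19 + 5.21 = 56.40 thousand (jobless and actively searching, or on temporary layoff).
Labor force = 507.50 + 56.40 = 563.90 thousand.
Not in labor force = 235.82 + 89.07 + 8.18 + 90.82 = 423.89 thousand (those not working and not actively searching are outside the labor force — including those who want a job but have given up searching).
Civilian working-age population = 563.90 + 423.89 = 987.79 thousand.
Unemployment rate = 56.40 / 563.90 = 10.00%.
Labor force participation rate = 563.90 / 987.79 = 57.09%.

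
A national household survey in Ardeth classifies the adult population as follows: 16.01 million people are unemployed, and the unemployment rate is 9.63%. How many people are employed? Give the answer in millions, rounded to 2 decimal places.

Labor force = U / u = 16.01 / 0.0963 ≈ 166.25 million.
Employed = labor force − unemployed = 166.25 − 16.01 = 150.24 million.

About 150.24 million are employed.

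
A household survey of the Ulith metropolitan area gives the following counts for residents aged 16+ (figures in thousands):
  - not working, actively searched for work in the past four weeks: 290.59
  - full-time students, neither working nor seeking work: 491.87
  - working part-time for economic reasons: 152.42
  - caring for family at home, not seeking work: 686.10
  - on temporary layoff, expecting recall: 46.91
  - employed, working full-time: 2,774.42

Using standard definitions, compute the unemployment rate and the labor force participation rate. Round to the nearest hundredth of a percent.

Employed = 152.42 + 2,774.42 = 2,926.84 thousand (anyone who worked, including part-time for economic reasons, counts as employed).
Unemployed = 290.59 + 46.91 = 337.50 thousand (jobless and actively searching, or on temporary layoff).
Labor force = 2,926.84 + 337.50 = 3,264.34 thousand.
Not in labor force = 491.87 + 686.10 = 1,177.97 thousand (those not working and not actively searching are outside the labor force).
Civilian working-age population = 3,264.34 + 1,177.97 = 4,442.31 thousand.
Unemployment rate = 337.50 / 3,264.34 = 10.34%.
Labor force participation rate = 3,264.34 / 4,442.31 = 73.48%.

Unemployment rate ≈ 10.34%; labor force participation rate ≈ 73.48%.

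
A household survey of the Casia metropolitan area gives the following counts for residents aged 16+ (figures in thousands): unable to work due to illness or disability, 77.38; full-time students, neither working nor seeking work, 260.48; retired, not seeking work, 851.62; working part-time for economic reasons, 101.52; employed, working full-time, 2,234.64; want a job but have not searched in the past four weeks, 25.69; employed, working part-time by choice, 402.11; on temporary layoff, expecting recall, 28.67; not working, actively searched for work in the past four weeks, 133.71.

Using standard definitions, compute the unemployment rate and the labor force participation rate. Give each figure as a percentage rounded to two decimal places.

Unemployment rate ≈ 5.60%; labor force participation rate ≈ 70.48%.

Employed = 101.52 + 2,234.64 + 402.11 = 2,738.27 thousand (anyone who worked, including part-time for economic reasons, counts as employed).
Unemployed = 28.67 + 133.71 = 162.38 thousand (jobless and actively searching, or on temporary layoff).
Labor force = 2,738.27 + 162.38 = 2,900.65 thousand.
Not in labor force = 77.38 + 260.48 + 851.62 + 25.69 = 1,215.17 thousand (those not working and not actively searching are outside the labor force — including those who want a job but have given up searching).
Civilian working-age population = 2,900.65 + 1,215.17 = 4,115.82 thousand.
Unemployment rate = 162.38 / 2,900.65 = 5.60%.
Labor force participation rate = 2,900.65 / 4,115.82 = 70.48%.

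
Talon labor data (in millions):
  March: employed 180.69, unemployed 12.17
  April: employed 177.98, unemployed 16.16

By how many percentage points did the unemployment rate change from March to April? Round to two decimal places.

March: labor force = 180.69 + 12.17 = 192.86; u = 12.17/192.86 = 6.31%.
April: labor force = 177.98 + 16.16 = 194.14; u = 16.16/194.14 = 8.32%.
Change = 8.32% − 6.31% = +2.01 pp.

The unemployment rate changed by +2.01 percentage points.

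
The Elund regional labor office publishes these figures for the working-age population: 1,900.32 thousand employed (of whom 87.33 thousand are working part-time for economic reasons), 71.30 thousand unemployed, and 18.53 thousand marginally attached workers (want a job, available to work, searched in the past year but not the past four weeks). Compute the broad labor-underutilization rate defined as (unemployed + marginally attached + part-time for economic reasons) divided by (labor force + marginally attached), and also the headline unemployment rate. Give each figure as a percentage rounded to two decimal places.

Broad underutilization rate ≈ 8.90%; headline unemployment rate ≈ 3.62%.

Labor force = 1,900.32 + 71.30 = 1,971.62 thousand.
Numerator = 71.30 + 18.53 + 87.33 = 177.16 thousand.
Denominator = 1,971.62 + 18.53 = 1,990.15 thousand.
Broad rate = 177.16 / 1,990.15 = 8.90%.
Headline unemployment rate = 71.30 / 1,971.62 = 3.62%.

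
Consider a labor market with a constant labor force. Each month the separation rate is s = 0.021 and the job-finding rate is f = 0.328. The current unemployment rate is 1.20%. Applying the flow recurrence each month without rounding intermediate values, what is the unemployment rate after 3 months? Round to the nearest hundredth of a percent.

Unemployment rate after three months ≈ 4.69%.

With a fixed labor force, u_{t+1} = u_t + s·(1−u_t) − f·u_t = u_t·(1−s−f) + s.
Here 1−s−f = 0.651 and s = 0.021.
u_1 = 0.012000 × 0.651 + 0.021 = 0.028812.
u_2 = 0.028812 × 0.651 + 0.021 = 0.039757.
u_3 = 0.039757 × 0.651 + 0.021 = 0.046882.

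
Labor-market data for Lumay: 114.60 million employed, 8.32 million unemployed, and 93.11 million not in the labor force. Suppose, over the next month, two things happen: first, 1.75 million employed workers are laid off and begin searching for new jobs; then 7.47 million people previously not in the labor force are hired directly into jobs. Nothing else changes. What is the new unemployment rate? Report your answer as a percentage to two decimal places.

New unemployment rate ≈ 7.72%.

Initially, labor force = 114.60 + 8.32 = 122.92 million, so u = 8.32/122.92 = 6.77%.
After the first change, employed falls and unemployed rises by 1.75; labor force unchanged → E = 112.85, U = 10.07, labor force = 122.92 million.
After the second change, employed and labor force both rise by 7.47; unemployed unchanged → E = 120.32, U = 10.07, labor force = 130.39 million.
New unemployment rate = 10.07 / 130.39 = 7.72%.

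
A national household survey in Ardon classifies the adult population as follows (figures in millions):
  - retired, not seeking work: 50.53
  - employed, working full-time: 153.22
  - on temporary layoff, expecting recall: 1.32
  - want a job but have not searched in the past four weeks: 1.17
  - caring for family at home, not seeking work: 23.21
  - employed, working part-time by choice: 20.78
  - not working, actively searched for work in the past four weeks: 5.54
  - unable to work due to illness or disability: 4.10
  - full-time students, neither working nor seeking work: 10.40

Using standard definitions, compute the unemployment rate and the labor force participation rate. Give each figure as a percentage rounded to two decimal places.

Unemployment rate ≈ 3.79%; labor force participation rate ≈ 66.92%.

Employed = 153.22 + 20.78 = 174.00 million.
Unemployed = 1.32 + 5.54 = 6.86 million (jobless and actively searching, or on temporary layoff).
Labor force = 174.00 + 6.86 = 180.86 million.
Not in labor force = 50.53 + 1.17 + 23.21 + 4.10 + 10.40 = 89.41 million (those not working and not actively searching are outside the labor force — including those who want a job but have given up searching).
Civilian working-age population = 180.86 + 89.41 = 270.27 million.
Unemployment rate = 6.86 / 180.86 = 3.79%.
Labor force participation rate = 180.86 / 270.27 = 66.92%.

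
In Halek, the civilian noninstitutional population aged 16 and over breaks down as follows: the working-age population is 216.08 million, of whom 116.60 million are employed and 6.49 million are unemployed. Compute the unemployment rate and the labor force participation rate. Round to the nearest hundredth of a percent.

Unemployment rate ≈ 5.27%; labor force participation rate ≈ 56.97%.

Labor force = employed + unemployed = 116.60 + 6.49 = 123.09 million.
Unemployment rate = 6.49 / 123.09 = 5.27%.
Labor force participation rate = 123.09 / 216.08 = 56.97%.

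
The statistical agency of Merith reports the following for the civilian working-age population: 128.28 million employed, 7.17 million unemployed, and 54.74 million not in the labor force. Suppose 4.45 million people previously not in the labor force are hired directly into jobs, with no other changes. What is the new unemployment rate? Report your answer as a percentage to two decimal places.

Initially, labor force = 128.28 + 7.17 = 135.45 million, so u = 7.17/135.45 = 5.29%.
After the change, employed and labor force both rise by 4.45; unemployed unchanged → E = 132.73, U = 7.17, labor force = 139.90 million.
New unemployment rate = 7.17 / 139.90 = 5.13%.

New unemployment rate ≈ 5.13%.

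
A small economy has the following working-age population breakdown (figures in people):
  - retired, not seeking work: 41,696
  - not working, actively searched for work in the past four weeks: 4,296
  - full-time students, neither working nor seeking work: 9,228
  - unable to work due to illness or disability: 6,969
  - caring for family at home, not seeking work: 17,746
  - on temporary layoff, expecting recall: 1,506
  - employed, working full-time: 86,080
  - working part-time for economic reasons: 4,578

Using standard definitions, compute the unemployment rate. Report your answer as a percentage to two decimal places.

Employed = 86,080 + 4,578 = 90,658 (anyone who worked, including part-time for economic reasons, counts as employed).
Unemployed = 4,296 + 1,506 = 5,802 (jobless and actively searching, or on temporary layoff).
Labor force = 90,658 + 5,802 = 96,460.
Unemployment rate = 5,802 / 96,460 = 6.01%.

Unemployment rate ≈ 6.01%.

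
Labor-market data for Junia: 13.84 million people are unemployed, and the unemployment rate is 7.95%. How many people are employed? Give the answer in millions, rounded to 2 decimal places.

About 160.25 million are employed.

Labor force = U / u = 13.84 / 0.0795 ≈ 174.09 million.
Employed = labor force − unemployed = 174.09 − 13.84 = 160.25 million.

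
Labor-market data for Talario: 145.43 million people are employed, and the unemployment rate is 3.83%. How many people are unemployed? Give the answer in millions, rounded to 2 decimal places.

About 5.79 million are unemployed.

Let U be the number unemployed. The labor force is E + U, and U/(E+U) = 0.0383.
So U = 0.0383 × 145.43 / (1 − 0.0383) = 5.5700 / 0.9617 ≈ 5.79 million.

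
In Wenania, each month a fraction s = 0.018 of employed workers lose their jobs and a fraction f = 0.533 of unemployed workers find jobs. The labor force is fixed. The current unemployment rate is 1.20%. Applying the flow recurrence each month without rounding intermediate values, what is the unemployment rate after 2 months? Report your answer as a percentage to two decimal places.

With a fixed labor force, u_{t+1} = u_t + s·(1−u_t) − f·u_t = u_t·(1−s−f) + s.
Here 1−s−f = 0.449 and s = 0.018.
u_1 = 0.012000 × 0.449 + 0.018 = 0.023388.
u_2 = 0.023388 × 0.449 + 0.018 = 0.028501.

Unemployment rate after two months ≈ 2.85%.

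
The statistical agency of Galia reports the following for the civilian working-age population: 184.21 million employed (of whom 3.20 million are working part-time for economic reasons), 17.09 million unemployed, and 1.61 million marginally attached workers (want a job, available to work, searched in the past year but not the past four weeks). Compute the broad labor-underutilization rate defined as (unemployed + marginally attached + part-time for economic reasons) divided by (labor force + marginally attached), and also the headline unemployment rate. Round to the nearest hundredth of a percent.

Broad underutilization rate ≈ 10.79%; headline unemployment rate ≈ 8.49%.

Labor force = 184.21 + 17.09 = 201.30 million.
Numerator = 17.09 + 1.61 + 3.20 = 21.90 million.
Denominator = 201.30 + 1.61 = 202.91 million.
Broad rate = 21.90 / 202.91 = 10.79%.
Headline unemployment rate = 17.09 / 201.30 = 8.49%.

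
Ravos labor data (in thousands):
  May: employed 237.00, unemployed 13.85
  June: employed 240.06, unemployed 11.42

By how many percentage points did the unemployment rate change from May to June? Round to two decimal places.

The unemployment rate changed by −0.98 percentage points.

May: labor force = 237.00 + 13.85 = 250.85; u = 13.85/250.85 = 5.52%.
June: labor force = 240.06 + 11.42 = 251.48; u = 11.42/251.48 = 4.54%.
Change = 4.54% − 5.52% = −0.98 pp.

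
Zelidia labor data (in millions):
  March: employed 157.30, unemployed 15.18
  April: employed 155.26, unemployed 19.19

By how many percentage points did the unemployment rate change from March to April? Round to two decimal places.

The unemployment rate changed by +2.20 percentage points.

March: labor force = 157.30 + 15.18 = 172.48; u = 15.18/172.48 = 8.80%.
April: labor force = 155.26 + 19.19 = 174.45; u = 19.19/174.45 = 11.00%.
Change = 11.00% − 8.80% = +2.20 pp.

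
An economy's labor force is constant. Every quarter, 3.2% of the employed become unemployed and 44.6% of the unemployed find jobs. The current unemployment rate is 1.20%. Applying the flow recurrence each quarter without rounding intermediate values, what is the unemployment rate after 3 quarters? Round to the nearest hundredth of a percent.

Unemployment rate after three quarters ≈ 5.91%.

With a fixed labor force, u_{t+1} = u_t + s·(1−u_t) − f·u_t = u_t·(1−s−f) + s.
Here 1−s−f = 0.522 and s = 0.032.
u_1 = 0.012000 × 0.522 + 0.032 = 0.038264.
u_2 = 0.038264 × 0.522 + 0.032 = 0.051974.
u_3 = 0.051974 × 0.522 + 0.032 = 0.059130.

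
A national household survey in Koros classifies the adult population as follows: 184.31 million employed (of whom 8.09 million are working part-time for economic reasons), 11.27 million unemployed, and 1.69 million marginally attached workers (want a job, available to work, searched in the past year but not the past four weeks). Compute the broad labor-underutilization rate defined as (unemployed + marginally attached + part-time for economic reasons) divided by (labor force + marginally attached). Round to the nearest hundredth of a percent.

Broad underutilization rate ≈ 10.67%.

Labor force = 184.31 + 11.27 = 195.58 million.
Numerator = 11.27 + 1.69 + 8.09 = 21.05 million.
Denominator = 195.58 + 1.69 = 197.27 million.
Broad rate = 21.05 / 197.27 = 10.67%.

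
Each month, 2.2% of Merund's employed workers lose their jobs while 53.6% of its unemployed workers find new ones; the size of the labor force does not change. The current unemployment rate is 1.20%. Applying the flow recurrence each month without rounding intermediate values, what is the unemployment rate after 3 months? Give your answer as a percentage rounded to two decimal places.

Unemployment rate after three months ≈ 3.71%.

With a fixed labor force, u_{t+1} = u_t + s·(1−u_t) − f·u_t = u_t·(1−s−f) + s.
Here 1−s−f = 0.442 and s = 0.022.
u_1 = 0.012000 × 0.442 + 0.022 = 0.027304.
u_2 = 0.027304 × 0.442 + 0.022 = 0.034068.
u_3 = 0.034068 × 0.442 + 0.022 = 0.037058.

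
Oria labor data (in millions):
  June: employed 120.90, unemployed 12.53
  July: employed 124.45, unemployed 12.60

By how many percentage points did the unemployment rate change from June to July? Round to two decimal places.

June: labor force = 120.90 + 12.53 = 133.43; u = 12.53/133.43 = 9.39%.
July: labor force = 124.45 + 12.60 = 137.05; u = 12.60/137.05 = 9.19%.
Change = 9.19% − 9.39% = −0.20 pp.

The unemployment rate changed by −0.20 percentage points.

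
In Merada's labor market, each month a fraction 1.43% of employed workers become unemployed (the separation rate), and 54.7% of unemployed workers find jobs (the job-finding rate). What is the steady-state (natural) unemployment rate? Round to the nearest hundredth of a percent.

Steady-state unemployment rate ≈ 2.55%.

At steady state the flows balance: s·E = f·U, so U/(E+U) = s/(s+f).
u* = 1.43 / (1.43 + 54.7) = 1.43 / 56.13 = 2.55%.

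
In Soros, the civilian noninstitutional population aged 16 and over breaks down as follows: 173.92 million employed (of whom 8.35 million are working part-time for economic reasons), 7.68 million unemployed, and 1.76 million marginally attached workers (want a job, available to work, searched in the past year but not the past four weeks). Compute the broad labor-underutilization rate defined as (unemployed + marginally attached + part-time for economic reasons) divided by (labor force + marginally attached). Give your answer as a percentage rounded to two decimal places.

Labor force = 173.92 + 7.68 = 181.60 million.
Numerator = 7.68 + 1.76 + 8.35 = 17.79 million.
Denominator = 181.60 + 1.76 = 183.36 million.
Broad rate = 17.79 / 183.36 = 9.70%.

Broad underutilization rate ≈ 9.70%.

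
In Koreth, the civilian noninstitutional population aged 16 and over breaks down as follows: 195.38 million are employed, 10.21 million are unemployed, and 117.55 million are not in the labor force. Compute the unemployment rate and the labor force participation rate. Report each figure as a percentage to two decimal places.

Unemployment rate ≈ 4.97%; labor force participation rate ≈ 63.62%.

Labor force = employed + unemployed = 195.38 + 10.21 = 205.59 million.
Working-age population = 205.59 + 117.55 = 323.14 million.
Unemployment rate = 10.21 / 205.59 = 4.97%.
Labor force participation rate = 205.59 / 323.14 = 63.62%.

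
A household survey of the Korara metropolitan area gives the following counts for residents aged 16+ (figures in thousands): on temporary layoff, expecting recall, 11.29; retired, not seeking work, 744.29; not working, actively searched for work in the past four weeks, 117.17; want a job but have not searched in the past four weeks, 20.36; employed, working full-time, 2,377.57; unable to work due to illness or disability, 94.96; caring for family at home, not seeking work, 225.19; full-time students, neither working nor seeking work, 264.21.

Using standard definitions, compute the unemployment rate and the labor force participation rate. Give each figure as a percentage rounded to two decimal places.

Employed = 2,377.57 thousand.
Unemployed = 11.29 + 117.17 = 128.46 thousand (jobless and actively searching, or on temporary layoff).
Labor force = 2,377.57 + 128.46 = 2,506.03 thousand.
Not in labor force = 744.29 + 20.36 + 94.96 + 225.19 + 264.21 = 1,349.01 thousand (those not working and not actively searching are outside the labor force — including those who want a job but have given up searching).
Civilian working-age population = 2,506.03 + 1,349.01 = 3,855.04 thousand.
Unemployment rate = 128.46 / 2,506.03 = 5.13%.
Labor force participation rate = 2,506.03 / 3,855.04 = 65.01%.

Unemployment rate ≈ 5.13%; labor force participation rate ≈ 65.01%.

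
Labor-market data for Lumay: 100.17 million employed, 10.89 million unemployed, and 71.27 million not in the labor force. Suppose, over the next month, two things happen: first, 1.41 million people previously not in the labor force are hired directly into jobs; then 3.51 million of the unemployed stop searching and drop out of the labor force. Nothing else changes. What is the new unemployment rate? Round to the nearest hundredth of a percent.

New unemployment rate ≈ 6.77%.

Initially, labor force = 100.17 + 10.89 = 111.06 million, so u = 10.89/111.06 = 9.81%.
After the first change, employed and labor force both rise by 1.41; unemployed unchanged → E = 101.58, U = 10.89, labor force = 112.47 million.
After the second change, unemployed and labor force both fall by 3.51 → E = 101.58, U = 7.38, labor force = 108.96 million.
New unemployment rate = 7.38 / 108.96 = 6.77%.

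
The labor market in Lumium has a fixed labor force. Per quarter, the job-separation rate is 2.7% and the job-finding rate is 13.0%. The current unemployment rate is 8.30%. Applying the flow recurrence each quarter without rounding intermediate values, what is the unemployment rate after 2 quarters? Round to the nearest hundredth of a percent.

Unemployment rate after two quarters ≈ 10.87%.

With a fixed labor force, u_{t+1} = u_t + s·(1−u_t) − f·u_t = u_t·(1−s−f) + s.
Here 1−s−f = 0.843 and s = 0.027.
u_1 = 0.083000 × 0.843 + 0.027 = 0.096969.
u_2 = 0.096969 × 0.843 + 0.027 = 0.108745.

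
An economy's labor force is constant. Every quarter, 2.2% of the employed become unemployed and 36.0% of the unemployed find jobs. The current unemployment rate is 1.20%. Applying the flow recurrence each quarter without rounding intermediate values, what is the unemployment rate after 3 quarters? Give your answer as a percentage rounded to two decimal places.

Unemployment rate after three quarters ≈ 4.68%.

With a fixed labor force, u_{t+1} = u_t + s·(1−u_t) − f·u_t = u_t·(1−s−f) + s.
Here 1−s−f = 0.618 and s = 0.022.
u_1 = 0.012000 × 0.618 + 0.022 = 0.029416.
u_2 = 0.029416 × 0.618 + 0.022 = 0.040179.
u_3 = 0.040179 × 0.618 + 0.022 = 0.046831.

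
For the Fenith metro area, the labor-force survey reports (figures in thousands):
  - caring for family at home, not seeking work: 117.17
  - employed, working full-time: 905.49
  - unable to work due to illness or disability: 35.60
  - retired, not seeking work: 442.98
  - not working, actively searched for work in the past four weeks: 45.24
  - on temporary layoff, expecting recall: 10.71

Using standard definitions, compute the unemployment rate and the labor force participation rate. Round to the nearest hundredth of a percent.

Unemployment rate ≈ 5.82%; labor force participation rate ≈ 61.74%.

Employed = 905.49 thousand.
Unemployed = 45.24 + 10.71 = 55.95 thousand (jobless and actively searching, or on temporary layoff).
Labor force = 905.49 + 55.95 = 961.44 thousand.
Not in labor force = 117.17 + 35.60 + 442.98 = 595.75 thousand (those not working and not actively searching are outside the labor force).
Civilian working-age population = 961.44 + 595.75 = 1,557.19 thousand.
Unemployment rate = 55.95 / 961.44 = 5.82%.
Labor force participation rate = 961.44 / 1,557.19 = 61.74%.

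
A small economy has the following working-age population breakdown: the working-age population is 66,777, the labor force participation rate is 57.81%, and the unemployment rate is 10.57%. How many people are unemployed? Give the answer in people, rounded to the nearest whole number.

About 4,080 are unemployed.

Labor force = 0.5781 × 66,777 = 38,604.
Unemployed = 0.1057 × 38,604 ≈ 4,080.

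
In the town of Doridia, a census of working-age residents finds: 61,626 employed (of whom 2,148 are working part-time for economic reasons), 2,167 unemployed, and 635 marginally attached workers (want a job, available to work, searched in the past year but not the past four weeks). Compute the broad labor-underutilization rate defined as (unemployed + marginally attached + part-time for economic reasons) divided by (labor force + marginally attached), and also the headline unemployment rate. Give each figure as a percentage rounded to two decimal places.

Broad underutilization rate ≈ 7.68%; headline unemployment rate ≈ 3.40%.

Labor force = 61,626 + 2,167 = 63,793.
Numerator = 2,167 + 635 + 2,148 = 4,950.
Denominator = 63,793 + 635 = 64,428.
Broad rate = 4,950 / 64,428 = 7.68%.
Headline unemployment rate = 2,167 / 63,793 = 3.40%.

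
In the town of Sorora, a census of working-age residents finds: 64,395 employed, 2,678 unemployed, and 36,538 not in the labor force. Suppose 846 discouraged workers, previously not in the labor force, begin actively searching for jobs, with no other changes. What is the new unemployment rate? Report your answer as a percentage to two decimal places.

New unemployment rate ≈ 5.19%.

Initially, labor force = 64,395 + 2,678 = 67,073, so u = 2,678/67,073 = 3.99%.
After the change, unemployed and labor force both rise by 846 → E = 64,395, U = 3,524, labor force = 67,919.
New unemployment rate = 3,524 / 67,919 = 5.19%.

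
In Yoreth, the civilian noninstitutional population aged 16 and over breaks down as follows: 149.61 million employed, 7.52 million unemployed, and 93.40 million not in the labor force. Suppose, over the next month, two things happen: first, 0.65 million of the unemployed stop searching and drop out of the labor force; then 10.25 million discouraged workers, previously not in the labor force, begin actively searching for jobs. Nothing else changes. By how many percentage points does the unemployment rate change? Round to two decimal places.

The unemployment rate changes by +5.48 percentage points.

Initially, labor force = 149.61 + 7.52 = 157.13 million, so u = 7.52/157.13 = 4.79%.
After the first change, unemployed and labor force both fall by 0.65 → E = 149.61, U = 6.87, labor force = 156.48 million.
After the second change, unemployed and labor force both rise by 10.25 → E = 149.61, U = 17.12, labor force = 166.73 million.
New unemployment rate = 17.12 / 166.73 = 10.27%.
Change = 10.27% − 4.79% = +5.48 percentage points.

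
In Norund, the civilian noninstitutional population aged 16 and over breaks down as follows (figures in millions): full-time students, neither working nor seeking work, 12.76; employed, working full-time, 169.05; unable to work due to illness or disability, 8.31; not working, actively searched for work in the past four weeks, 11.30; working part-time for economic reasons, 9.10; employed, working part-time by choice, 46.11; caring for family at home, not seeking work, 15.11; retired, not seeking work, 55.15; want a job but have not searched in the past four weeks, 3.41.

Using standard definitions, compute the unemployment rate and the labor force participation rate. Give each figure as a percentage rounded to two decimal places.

Unemployment rate ≈ 4.80%; labor force participation rate ≈ 71.32%.

Employed = 169.05 + 9.10 + 46.11 = 224.26 million (anyone who worked, including part-time for economic reasons, counts as employed).
Unemployed = 11.30 million.
Labor force = 224.26 + 11.30 = 235.56 million.
Not in labor force = 12.76 + 8.31 + 15.11 + 55.15 + 3.41 = 94.74 million (those not working and not actively searching are outside the labor force — including those who want a job but have given up searching).
Civilian working-age population = 235.56 + 94.74 = 330.30 million.
Unemployment rate = 11.30 / 235.56 = 4.80%.
Labor force participation rate = 235.56 / 330.30 = 71.32%.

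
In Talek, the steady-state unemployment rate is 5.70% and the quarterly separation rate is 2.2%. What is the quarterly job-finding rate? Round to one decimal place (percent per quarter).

From u* = s/(s+f): f = s·(1−u)/u.
f = 2.2 × (1 − 0.0570) / 0.0570 = 2.0746 / 0.0570 ≈ 36.4% per quarter.

Job-finding rate ≈ 36.4% per quarter.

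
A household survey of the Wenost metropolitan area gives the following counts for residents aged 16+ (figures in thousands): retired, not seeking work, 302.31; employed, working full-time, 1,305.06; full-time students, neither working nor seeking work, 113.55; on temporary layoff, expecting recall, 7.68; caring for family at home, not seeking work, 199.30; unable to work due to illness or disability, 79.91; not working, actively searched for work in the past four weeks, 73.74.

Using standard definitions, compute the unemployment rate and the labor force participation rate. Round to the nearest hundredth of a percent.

Unemployment rate ≈ 5.87%; labor force participation rate ≈ 66.61%.

Employed = 1,305.06 thousand.
Unemployed = 7.68 + 73.74 = 81.42 thousand (jobless and actively searching, or on temporary layoff).
Labor force = 1,305.06 + 81.42 = 1,386.48 thousand.
Not in labor force = 302.31 + 113.55 + 199.30 + 79.91 = 695.07 thousand (those not working and not actively searching are outside the labor force).
Civilian working-age population = 1,386.48 + 695.07 = 2,081.55 thousand.
Unemployment rate = 81.42 / 1,386.48 = 5.87%.
Labor force participation rate = 1,386.48 / 2,081.55 = 66.61%.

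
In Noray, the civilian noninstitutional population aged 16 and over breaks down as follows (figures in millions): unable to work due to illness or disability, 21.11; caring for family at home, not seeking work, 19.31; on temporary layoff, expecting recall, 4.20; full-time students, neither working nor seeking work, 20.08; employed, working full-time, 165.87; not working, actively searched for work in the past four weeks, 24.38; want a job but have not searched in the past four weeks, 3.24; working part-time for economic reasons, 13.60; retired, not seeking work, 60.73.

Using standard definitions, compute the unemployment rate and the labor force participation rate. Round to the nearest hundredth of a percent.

Employed = 165.87 + 13.60 = 179.47 million (anyone who worked, including part-time for economic reasons, counts as employed).
Unemployed = 4.20 + 24.38 = 28.58 million (jobless and actively searching, or on temporary layoff).
Labor force = 179.47 + 28.58 = 208.05 million.
Not in labor force = 21.11 + 19.31 + 20.08 + 3.24 + 60.73 = 124.47 million (those not working and not actively searching are outside the labor force — including those who want a job but have given up searching).
Civilian working-age population = 208.05 + 124.47 = 332.52 million.
Unemployment rate = 28.58 / 208.05 = 13.74%.
Labor force participation rate = 208.05 / 332.52 = 62.57%.

Unemployment rate ≈ 13.74%; labor force participation rate ≈ 62.57%.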